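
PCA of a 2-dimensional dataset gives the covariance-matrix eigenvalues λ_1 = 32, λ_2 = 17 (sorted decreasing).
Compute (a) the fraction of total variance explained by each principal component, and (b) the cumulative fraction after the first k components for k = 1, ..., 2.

Step 1 — total variance = trace(Sigma) = Σ λ_i = 32 + 17 = 49.

Step 2 — fraction explained by component i = λ_i / Σ λ:
  PC1: 32/49 = 0.6531
  PC2: 17/49 = 0.3469

Step 3 — cumulative fraction after k components = (λ_1 + ... + λ_k) / Σ λ:
  k = 1: 32/49 = 0.6531
  k = 2: (32 + 17)/49 = 49/49 = 1

Summary (fraction, with percent):

explained: PC1 0.6531 (65.31%), PC2 0.3469 (34.69%);  cumulative: 0.6531, 1


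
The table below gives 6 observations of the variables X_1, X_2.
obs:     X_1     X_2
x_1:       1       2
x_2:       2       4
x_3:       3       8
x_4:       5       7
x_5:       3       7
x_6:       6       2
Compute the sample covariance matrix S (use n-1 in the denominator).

Step 1 — column means:
  mean(X_1) = (1 + 2 + 3 + 5 + 3 + 6) / 6 = 20/6 = 3.3333
  mean(X_2) = (2 + 4 + 8 + 7 + 7 + 2) / 6 = 30/6 = 5

Step 2 — sample covariance S[i,j] = (1/(n-1)) · Σ_k (x_{k,i} - mean_i) · (x_{k,j} - mean_j), with n-1 = 5.
  S[X_1,X_1] = ((-2.3333)·(-2.3333) + (-1.3333)·(-1.3333) + (-0.3333)·(-0.3333) + (1.6667)·(1.6667) + (-0.3333)·(-0.3333) + (2.6667)·(2.6667)) / 5 = 17.3333/5 = 3.4667
  S[X_1,X_2] = ((-2.3333)·(-3) + (-1.3333)·(-1) + (-0.3333)·(3) + (1.6667)·(2) + (-0.3333)·(2) + (2.6667)·(-3)) / 5 = 2/5 = 0.4
  S[X_2,X_2] = ((-3)·(-3) + (-1)·(-1) + (3)·(3) + (2)·(2) + (2)·(2) + (-3)·(-3)) / 5 = 36/5 = 7.2

S is symmetric (S[j,i] = S[i,j]). Assembling:

S = [[3.4667, 0.4],
 [0.4, 7.2]]


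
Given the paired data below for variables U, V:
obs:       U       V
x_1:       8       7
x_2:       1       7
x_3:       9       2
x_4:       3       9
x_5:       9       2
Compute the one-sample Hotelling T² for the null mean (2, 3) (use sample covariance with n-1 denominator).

Step 1 — sample mean vector:
  mean(U) = (8 + 1 + 9 + 3 + 9) / 5 = 30/5 = 6
  mean(V) = (7 + 7 + 2 + 9 + 2) / 5 = 27/5 = 5.4
  x̄ = (6, 5.4),  deviation x̄ - mu_0 = (6, 5.4) - (2, 3) = (4, 2.4).

Step 2 — sample covariance matrix, S[i,j] = (1/(n-1)) · Σ_k (x_{k,i} - mean_i) · (x_{k,j} - mean_j), divisor n-1 = 4:
  S[U,U] = ((2)·(2) + (-5)·(-5) + (3)·(3) + (-3)·(-3) + (3)·(3)) / 4 = 56/4 = 14
  S[U,V] = ((2)·(1.6) + (-5)·(1.6) + (3)·(-3.4) + (-3)·(3.6) + (3)·(-3.4)) / 4 = -36/4 = -9
  S[V,V] = ((1.6)·(1.6) + (1.6)·(1.6) + (-3.4)·(-3.4) + (3.6)·(3.6) + (-3.4)·(-3.4)) / 4 = 41.2/4 = 10.3
  S = [[14, -9],
 [-9, 10.3]].

Step 3 — invert S. det(S) = 14·10.3 - (-9)² = 63.2.
  S^{-1} = (1/det) · [[d, -b], [-b, a]] = [[0.163, 0.1424],
 [0.1424, 0.2215]].

Step 4 — quadratic form (x̄ - mu_0)^T · S^{-1} · (x̄ - mu_0):
  S^{-1} · (x̄ - mu_0) = (0.9937, 1.1013),
  (x̄ - mu_0)^T · [...] = (4)·(0.9937) + (2.4)·(1.1013) = 6.6177.

Step 5 — scale by n: T² = 5 · 6.6177 = 33.0886.

T² ≈ 33.0886


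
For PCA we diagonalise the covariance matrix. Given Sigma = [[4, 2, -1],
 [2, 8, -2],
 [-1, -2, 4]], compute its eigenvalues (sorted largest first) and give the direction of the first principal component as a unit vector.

Step 1 — characteristic polynomial p(λ) = det(λI - Sigma) = λ³ - tr·λ² + c_1·λ - det, where tr = trace, c_1 = sum of the principal 2×2 minors, det = det(Sigma):
  tr = 4 + 8 + 4 = 16,
  c_1 = (4·8 - (2)²) + (4·4 - (-1)²) + (8·4 - (-2)²) = 28 + 15 + 28 = 71,
  det = 4·(8·4 - (-2)²) - (2)·((2)·4 - (-2)·(-1)) + (-1)·((2)·(-2) - 8·(-1)) = 4·(28) - (2)·(6) + (-1)·(4) = 96.
  So p(λ) = λ³ - 16λ² + 71λ - 96.
Step 2 — look for an integer root (rational root theorem: any rational root is an integer divisor of 96). Testing λ = 3:
  p(3) = 27 - 144 + 213 - 96 = 0  ✓
  Dividing out (λ - 3): p(λ) = (λ - 3)(λ² - 13λ + 32).
Step 3 — remaining eigenvalues from the quadratic λ² - 13λ + 32 = 0:
  Δ = 13² - 4·32 = 169 - 128 = 41,  λ = (13 ± √41)/2 = (13 ± 6.4031)/2 ≈ 9.7016 or 3.2984.
  Sorted: λ_1 = 9.7016,  λ_2 = 3.2984,  λ_3 = 3  (check: sum = 16 = tr ✓).

Step 4 — unit eigenvector for λ_1 ≈ 9.7016: v spans the null space of (Sigma - λ_1 I), whose rows are
  r_1 = (-5.7016, 2, -1),  r_2 = (2, -1.7016, -2),  r_3 = (-1, -2, -5.7016).
  v is orthogonal to every row, so take v ∝ r_1 × r_2 = ((2)·(-2) - (-1)·(-1.7016), (-1)·(2) - (-5.7016)·(-2), (-5.7016)·(-1.7016) - (2)·(2)) ≈ (-5.7016, -13.4031, 5.7016).
  Rescale (multiply by -1 so the first nonzero entry is positive): u = (5.7016, 13.4031, -5.7016).
  ||u|| = √((5.7016)² + (13.4031)² + (-5.7016)²) = √(244.6594) ≈ 15.6416,  v_1 = u/||u|| ≈ (0.3645, 0.8569, -0.3645) (||v_1|| = 1).

λ_1 = 9.7016,  λ_2 = 3.2984,  λ_3 = 3;  v_1 ≈ (0.3645, 0.8569, -0.3645)


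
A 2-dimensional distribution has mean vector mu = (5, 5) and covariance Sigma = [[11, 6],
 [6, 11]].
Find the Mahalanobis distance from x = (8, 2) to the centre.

Step 1 — centre the observation: (x - mu) = (3, -3).

Step 2 — invert Sigma. det(Sigma) = 11·11 - (6)² = 85.
  Sigma^{-1} = (1/det) · [[d, -b], [-b, a]] = [[0.1294, -0.0706],
 [-0.0706, 0.1294]].

Step 3 — form the quadratic (x - mu)^T · Sigma^{-1} · (x - mu):
  Sigma^{-1} · (x - mu) = (0.6, -0.6).
  (x - mu)^T · [Sigma^{-1} · (x - mu)] = (3)·(0.6) + (-3)·(-0.6) = 3.6.

Step 4 — take square root: d = √(3.6) ≈ 1.8974.

d(x, mu) = √(3.6) ≈ 1.8974


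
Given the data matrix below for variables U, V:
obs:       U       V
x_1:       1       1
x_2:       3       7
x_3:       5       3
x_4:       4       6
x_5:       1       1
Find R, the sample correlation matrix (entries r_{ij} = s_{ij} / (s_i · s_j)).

Step 1 — column means:
  mean(U) = (1 + 3 + 5 + 4 + 1) / 5 = 14/5 = 2.8
  mean(V) = (1 + 7 + 3 + 6 + 1) / 5 = 18/5 = 3.6

Step 2 — sample variances and covariances s[i,j] = (1/(n-1)) · Σ_k (x_{k,i} - mean_i) · (x_{k,j} - mean_j), with n-1 = 4:
  s[U,U] = ((-1.8)·(-1.8) + (0.2)·(0.2) + (2.2)·(2.2) + (1.2)·(1.2) + (-1.8)·(-1.8)) / 4 = 12.8/4 = 3.2
  s[U,V] = ((-1.8)·(-2.6) + (0.2)·(3.4) + (2.2)·(-0.6) + (1.2)·(2.4) + (-1.8)·(-2.6)) / 4 = 11.6/4 = 2.9
  s[V,V] = ((-2.6)·(-2.6) + (3.4)·(3.4) + (-0.6)·(-0.6) + (2.4)·(2.4) + (-2.6)·(-2.6)) / 4 = 31.2/4 = 7.8
  Sample standard deviations s_i = √(s[i,i]):
  s(U) = √(3.2) = 1.7889
  s(V) = √(7.8) = 2.7928

Step 3 — r_{ij} = s_{ij} / (s_i · s_j):
  r[U,U] = 1 (diagonal).
  r[U,V] = 2.9 / (1.7889 · 2.7928) = 2.9 / 4.996 = 0.5805
  r[V,V] = 1 (diagonal).

R is symmetric with unit diagonal. Assembling:

R = [[1, 0.5805],
 [0.5805, 1]]


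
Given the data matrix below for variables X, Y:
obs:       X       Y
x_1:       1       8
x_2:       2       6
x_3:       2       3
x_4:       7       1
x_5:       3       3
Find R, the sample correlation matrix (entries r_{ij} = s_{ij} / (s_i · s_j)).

Step 1 — column means:
  mean(X) = (1 + 2 + 2 + 7 + 3) / 5 = 15/5 = 3
  mean(Y) = (8 + 6 + 3 + 1 + 3) / 5 = 21/5 = 4.2

Step 2 — sample variances and covariances s[i,j] = (1/(n-1)) · Σ_k (x_{k,i} - mean_i) · (x_{k,j} - mean_j), with n-1 = 4:
  s[X,X] = ((-2)·(-2) + (-1)·(-1) + (-1)·(-1) + (4)·(4) + (0)·(0)) / 4 = 22/4 = 5.5
  s[X,Y] = ((-2)·(3.8) + (-1)·(1.8) + (-1)·(-1.2) + (4)·(-3.2) + (0)·(-1.2)) / 4 = -21/4 = -5.25
  s[Y,Y] = ((3.8)·(3.8) + (1.8)·(1.8) + (-1.2)·(-1.2) + (-3.2)·(-3.2) + (-1.2)·(-1.2)) / 4 = 30.8/4 = 7.7
  Sample standard deviations s_i = √(s[i,i]):
  s(X) = √(5.5) = 2.3452
  s(Y) = √(7.7) = 2.7749

Step 3 — r_{ij} = s_{ij} / (s_i · s_j):
  r[X,X] = 1 (diagonal).
  r[X,Y] = -5.25 / (2.3452 · 2.7749) = -5.25 / 6.5077 = -0.8067
  r[Y,Y] = 1 (diagonal).

R is symmetric with unit diagonal. Assembling:

R = [[1, -0.8067],
 [-0.8067, 1]]


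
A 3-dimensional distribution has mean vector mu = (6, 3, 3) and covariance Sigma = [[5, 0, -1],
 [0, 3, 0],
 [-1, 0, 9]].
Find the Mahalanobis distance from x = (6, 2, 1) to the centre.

Step 1 — centre the observation: (x - mu) = (0, -1, -2).

Step 2 — invert Sigma (cofactor / det for 3×3, or solve directly):
  Sigma^{-1} = [[0.2045, 0, 0.0227],
 [0, 0.3333, 0],
 [0.0227, 0, 0.1136]].

Step 3 — form the quadratic (x - mu)^T · Sigma^{-1} · (x - mu):
  Sigma^{-1} · (x - mu) = (-0.0455, -0.3333, -0.2273).
  (x - mu)^T · [Sigma^{-1} · (x - mu)] = (0)·(-0.0455) + (-1)·(-0.3333) + (-2)·(-0.2273) = 0.7879.

Step 4 — take square root: d = √(0.7879) ≈ 0.8876.

d(x, mu) = √(0.7879) ≈ 0.8876


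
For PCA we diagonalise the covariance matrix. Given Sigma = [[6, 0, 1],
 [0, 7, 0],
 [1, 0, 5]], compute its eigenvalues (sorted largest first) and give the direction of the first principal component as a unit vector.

Step 1 — characteristic polynomial p(λ) = det(λI - Sigma) = λ³ - tr·λ² + c_1·λ - det, where tr = trace, c_1 = sum of the principal 2×2 minors, det = det(Sigma):
  tr = 6 + 7 + 5 = 18,
  c_1 = (6·7 - (0)²) + (6·5 - (1)²) + (7·5 - (0)²) = 42 + 29 + 35 = 106,
  det = 6·(7·5 - (0)²) - (0)·((0)·5 - (0)·(1)) + (1)·((0)·(0) - 7·(1)) = 6·(35) - (0)·(0) + (1)·(-7) = 203.
  So p(λ) = λ³ - 18λ² + 106λ - 203.
Step 2 — look for an integer root (rational root theorem: any rational root is an integer divisor of 203). Testing λ = 7:
  p(7) = 343 - 882 + 742 - 203 = 0  ✓
  Dividing out (λ - 7): p(λ) = (λ - 7)(λ² - 11λ + 29).
Step 3 — remaining eigenvalues from the quadratic λ² - 11λ + 29 = 0:
  Δ = 11² - 4·29 = 121 - 116 = 5,  λ = (11 ± √5)/2 = (11 ± 2.2361)/2 ≈ 6.618 or 4.382.
  Sorted: λ_1 = 7,  λ_2 = 6.618,  λ_3 = 4.382  (check: sum = 18 = tr ✓).

Step 4 — unit eigenvector for λ_1 = 7: v spans the null space of (Sigma - λ_1 I), whose rows are
  r_1 = (-1, 0, 1),  r_2 = (0, 0, 0),  r_3 = (1, 0, -2).
  v is orthogonal to every row, so take v ∝ r_1 × r_3 = ((0)·(-2) - (1)·(0), (1)·(1) - (-1)·(-2), (-1)·(0) - (0)·(1)) = (0, -1, 0).
  Rescale (multiply by -1 so the first nonzero entry is positive): u = (0, 1, 0).
  ||u|| = √((0)² + (1)² + (0)²) = √(1) = 1,  v_1 = u/||u|| ≈ (0, 1, 0) (||v_1|| = 1).

λ_1 = 7,  λ_2 = 6.618,  λ_3 = 4.382;  v_1 ≈ (0, 1, 0)


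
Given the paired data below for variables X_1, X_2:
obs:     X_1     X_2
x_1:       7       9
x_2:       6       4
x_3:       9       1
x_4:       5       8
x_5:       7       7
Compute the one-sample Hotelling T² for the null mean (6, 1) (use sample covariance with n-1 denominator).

Step 1 — sample mean vector:
  mean(X_1) = (7 + 6 + 9 + 5 + 7) / 5 = 34/5 = 6.8
  mean(X_2) = (9 + 4 + 1 + 8 + 7) / 5 = 29/5 = 5.8
  x̄ = (6.8, 5.8),  deviation x̄ - mu_0 = (6.8, 5.8) - (6, 1) = (0.8, 4.8).

Step 2 — sample covariance matrix, S[i,j] = (1/(n-1)) · Σ_k (x_{k,i} - mean_i) · (x_{k,j} - mean_j), divisor n-1 = 4:
  S[X_1,X_1] = ((0.2)·(0.2) + (-0.8)·(-0.8) + (2.2)·(2.2) + (-1.8)·(-1.8) + (0.2)·(0.2)) / 4 = 8.8/4 = 2.2
  S[X_1,X_2] = ((0.2)·(3.2) + (-0.8)·(-1.8) + (2.2)·(-4.8) + (-1.8)·(2.2) + (0.2)·(1.2)) / 4 = -12.2/4 = -3.05
  S[X_2,X_2] = ((3.2)·(3.2) + (-1.8)·(-1.8) + (-4.8)·(-4.8) + (2.2)·(2.2) + (1.2)·(1.2)) / 4 = 42.8/4 = 10.7
  S = [[2.2, -3.05],
 [-3.05, 10.7]].

Step 3 — invert S. det(S) = 2.2·10.7 - (-3.05)² = 14.2375.
  S^{-1} = (1/det) · [[d, -b], [-b, a]] = [[0.7515, 0.2142],
 [0.2142, 0.1545]].

Step 4 — quadratic form (x̄ - mu_0)^T · S^{-1} · (x̄ - mu_0):
  S^{-1} · (x̄ - mu_0) = (1.6295, 0.9131),
  (x̄ - mu_0)^T · [...] = (0.8)·(1.6295) + (4.8)·(0.9131) = 5.6864.

Step 5 — scale by n: T² = 5 · 5.6864 = 28.432.

T² ≈ 28.432


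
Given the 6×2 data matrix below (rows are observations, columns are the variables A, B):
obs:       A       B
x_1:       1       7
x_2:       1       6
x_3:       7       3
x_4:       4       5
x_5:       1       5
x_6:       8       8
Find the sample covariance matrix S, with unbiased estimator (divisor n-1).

Step 1 — column means:
  mean(A) = (1 + 1 + 7 + 4 + 1 + 8) / 6 = 22/6 = 3.6667
  mean(B) = (7 + 6 + 3 + 5 + 5 + 8) / 6 = 34/6 = 5.6667

Step 2 — sample covariance S[i,j] = (1/(n-1)) · Σ_k (x_{k,i} - mean_i) · (x_{k,j} - mean_j), with n-1 = 5.
  S[A,A] = ((-2.6667)·(-2.6667) + (-2.6667)·(-2.6667) + (3.3333)·(3.3333) + (0.3333)·(0.3333) + (-2.6667)·(-2.6667) + (4.3333)·(4.3333)) / 5 = 51.3333/5 = 10.2667
  S[A,B] = ((-2.6667)·(1.3333) + (-2.6667)·(0.3333) + (3.3333)·(-2.6667) + (0.3333)·(-0.6667) + (-2.6667)·(-0.6667) + (4.3333)·(2.3333)) / 5 = -1.6667/5 = -0.3333
  S[B,B] = ((1.3333)·(1.3333) + (0.3333)·(0.3333) + (-2.6667)·(-2.6667) + (-0.6667)·(-0.6667) + (-0.6667)·(-0.6667) + (2.3333)·(2.3333)) / 5 = 15.3333/5 = 3.0667

S is symmetric (S[j,i] = S[i,j]). Assembling:

S = [[10.2667, -0.3333],
 [-0.3333, 3.0667]]


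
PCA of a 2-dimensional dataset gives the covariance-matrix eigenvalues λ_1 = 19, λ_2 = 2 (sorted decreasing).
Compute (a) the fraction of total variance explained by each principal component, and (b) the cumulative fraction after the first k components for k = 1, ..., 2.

Step 1 — total variance = trace(Sigma) = Σ λ_i = 19 + 2 = 21.

Step 2 — fraction explained by component i = λ_i / Σ λ:
  PC1: 19/21 = 0.9048
  PC2: 2/21 = 0.0952

Step 3 — cumulative fraction after k components = (λ_1 + ... + λ_k) / Σ λ:
  k = 1: 19/21 = 0.9048
  k = 2: (19 + 2)/21 = 21/21 = 1

Summary (fraction, with percent):

explained: PC1 0.9048 (90.48%), PC2 0.0952 (9.52%);  cumulative: 0.9048, 1


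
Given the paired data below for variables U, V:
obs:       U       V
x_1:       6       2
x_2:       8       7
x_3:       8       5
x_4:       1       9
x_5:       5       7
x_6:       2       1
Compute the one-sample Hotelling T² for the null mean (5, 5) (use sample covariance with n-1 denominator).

Step 1 — sample mean vector:
  mean(U) = (6 + 8 + 8 + 1 + 5 + 2) / 6 = 30/6 = 5
  mean(V) = (2 + 7 + 5 + 9 + 7 + 1) / 6 = 31/6 = 5.1667
  x̄ = (5, 5.1667),  deviation x̄ - mu_0 = (5, 5.1667) - (5, 5) = (0, 0.1667).

Step 2 — sample covariance matrix, S[i,j] = (1/(n-1)) · Σ_k (x_{k,i} - mean_i) · (x_{k,j} - mean_j), divisor n-1 = 5:
  S[U,U] = ((1)·(1) + (3)·(3) + (3)·(3) + (-4)·(-4) + (0)·(0) + (-3)·(-3)) / 5 = 44/5 = 8.8
  S[U,V] = ((1)·(-3.1667) + (3)·(1.8333) + (3)·(-0.1667) + (-4)·(3.8333) + (0)·(1.8333) + (-3)·(-4.1667)) / 5 = -1/5 = -0.2
  S[V,V] = ((-3.1667)·(-3.1667) + (1.8333)·(1.8333) + (-0.1667)·(-0.1667) + (3.8333)·(3.8333) + (1.8333)·(1.8333) + (-4.1667)·(-4.1667)) / 5 = 48.8333/5 = 9.7667
  S = [[8.8, -0.2],
 [-0.2, 9.7667]].

Step 3 — invert S. det(S) = 8.8·9.7667 - (-0.2)² = 85.9067.
  S^{-1} = (1/det) · [[d, -b], [-b, a]] = [[0.1137, 0.0023],
 [0.0023, 0.1024]].

Step 4 — quadratic form (x̄ - mu_0)^T · S^{-1} · (x̄ - mu_0):
  S^{-1} · (x̄ - mu_0) = (0.0004, 0.0171),
  (x̄ - mu_0)^T · [...] = (0)·(0.0004) + (0.1667)·(0.0171) = 0.0028.

Step 5 — scale by n: T² = 6 · 0.0028 = 0.0171.

T² ≈ 0.0171


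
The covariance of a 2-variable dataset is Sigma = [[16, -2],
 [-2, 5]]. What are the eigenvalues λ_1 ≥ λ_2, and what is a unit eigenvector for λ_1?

Step 1 — characteristic polynomial of 2×2 Sigma:
  det(Sigma - λI) = λ² - trace · λ + det = 0.
  trace = 16 + 5 = 21, det = 16·5 - (-2)² = 76.
Step 2 — discriminant:
  Δ = trace² - 4·det = 441 - 304 = 137.
Step 3 — eigenvalues:
  λ = (trace ± √Δ)/2 = (21 ± 11.7047)/2,
  λ_1 = 16.3523,  λ_2 = 4.6477.

Step 4 — unit eigenvector for λ_1: solve (Sigma - λ_1 I)v = 0. First row:
  (16 - 16.3523)·v_x + (-2)·v_y = 0, i.e. (-0.3523)·v_x + (-2)·v_y = 0,
  so v ∝ (b, λ_1 - a) = (-2, 0.3523); multiply by -1 so the first entry is positive: u = (2, -0.3523).
  ||u|| = √((2)² + (-0.3523)²) = √(4.1242) ≈ 2.0308,
  v_1 = u/||u|| ≈ (0.9848, -0.1735) (||v_1|| = 1).

λ_1 = 16.3523,  λ_2 = 4.6477;  v_1 ≈ (0.9848, -0.1735)


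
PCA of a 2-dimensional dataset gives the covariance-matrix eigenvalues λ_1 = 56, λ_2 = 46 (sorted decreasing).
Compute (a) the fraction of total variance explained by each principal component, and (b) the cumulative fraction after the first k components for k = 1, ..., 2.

Step 1 — total variance = trace(Sigma) = Σ λ_i = 56 + 46 = 102.

Step 2 — fraction explained by component i = λ_i / Σ λ:
  PC1: 56/102 = 0.549
  PC2: 46/102 = 0.451

Step 3 — cumulative fraction after k components = (λ_1 + ... + λ_k) / Σ λ:
  k = 1: 56/102 = 0.549
  k = 2: (56 + 46)/102 = 102/102 = 1

Summary (fraction, with percent):

explained: PC1 0.549 (54.9%), PC2 0.451 (45.1%);  cumulative: 0.549, 1


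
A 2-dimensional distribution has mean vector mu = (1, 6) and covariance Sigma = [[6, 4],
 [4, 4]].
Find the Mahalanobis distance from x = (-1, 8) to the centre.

Step 1 — centre the observation: (x - mu) = (-2, 2).

Step 2 — invert Sigma. det(Sigma) = 6·4 - (4)² = 8.
  Sigma^{-1} = (1/det) · [[d, -b], [-b, a]] = [[0.5, -0.5],
 [-0.5, 0.75]].

Step 3 — form the quadratic (x - mu)^T · Sigma^{-1} · (x - mu):
  Sigma^{-1} · (x - mu) = (-2, 2.5).
  (x - mu)^T · [Sigma^{-1} · (x - mu)] = (-2)·(-2) + (2)·(2.5) = 9.

Step 4 — take square root: d = √(9) ≈ 3.

d(x, mu) = √(9) ≈ 3


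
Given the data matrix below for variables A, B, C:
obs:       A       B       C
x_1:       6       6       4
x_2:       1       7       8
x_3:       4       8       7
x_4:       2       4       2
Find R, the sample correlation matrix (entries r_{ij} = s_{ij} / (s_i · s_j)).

Step 1 — column means:
  mean(A) = (6 + 1 + 4 + 2) / 4 = 13/4 = 3.25
  mean(B) = (6 + 7 + 8 + 4) / 4 = 25/4 = 6.25
  mean(C) = (4 + 8 + 7 + 2) / 4 = 21/4 = 5.25

Step 2 — sample variances and covariances s[i,j] = (1/(n-1)) · Σ_k (x_{k,i} - mean_i) · (x_{k,j} - mean_j), with n-1 = 3:
  s[A,A] = ((2.75)·(2.75) + (-2.25)·(-2.25) + (0.75)·(0.75) + (-1.25)·(-1.25)) / 3 = 14.75/3 = 4.9167
  s[A,B] = ((2.75)·(-0.25) + (-2.25)·(0.75) + (0.75)·(1.75) + (-1.25)·(-2.25)) / 3 = 1.75/3 = 0.5833
  s[A,C] = ((2.75)·(-1.25) + (-2.25)·(2.75) + (0.75)·(1.75) + (-1.25)·(-3.25)) / 3 = -4.25/3 = -1.4167
  s[B,B] = ((-0.25)·(-0.25) + (0.75)·(0.75) + (1.75)·(1.75) + (-2.25)·(-2.25)) / 3 = 8.75/3 = 2.9167
  s[B,C] = ((-0.25)·(-1.25) + (0.75)·(2.75) + (1.75)·(1.75) + (-2.25)·(-3.25)) / 3 = 12.75/3 = 4.25
  s[C,C] = ((-1.25)·(-1.25) + (2.75)·(2.75) + (1.75)·(1.75) + (-3.25)·(-3.25)) / 3 = 22.75/3 = 7.5833
  Sample standard deviations s_i = √(s[i,i]):
  s(A) = √(4.9167) = 2.2174
  s(B) = √(2.9167) = 1.7078
  s(C) = √(7.5833) = 2.7538

Step 3 — r_{ij} = s_{ij} / (s_i · s_j):
  r[A,A] = 1 (diagonal).
  r[A,B] = 0.5833 / (2.2174 · 1.7078) = 0.5833 / 3.7869 = 0.154
  r[A,C] = -1.4167 / (2.2174 · 2.7538) = -1.4167 / 6.1061 = -0.232
  r[B,B] = 1 (diagonal).
  r[B,C] = 4.25 / (1.7078 · 2.7538) = 4.25 / 4.703 = 0.9037
  r[C,C] = 1 (diagonal).

R is symmetric with unit diagonal. Assembling:

R = [[1, 0.154, -0.232],
 [0.154, 1, 0.9037],
 [-0.232, 0.9037, 1]]


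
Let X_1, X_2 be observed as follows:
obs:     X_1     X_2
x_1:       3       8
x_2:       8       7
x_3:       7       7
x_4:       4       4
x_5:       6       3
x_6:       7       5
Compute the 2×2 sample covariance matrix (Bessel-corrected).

Step 1 — column means:
  mean(X_1) = (3 + 8 + 7 + 4 + 6 + 7) / 6 = 35/6 = 5.8333
  mean(X_2) = (8 + 7 + 7 + 4 + 3 + 5) / 6 = 34/6 = 5.6667

Step 2 — sample covariance S[i,j] = (1/(n-1)) · Σ_k (x_{k,i} - mean_i) · (x_{k,j} - mean_j), with n-1 = 5.
  S[X_1,X_1] = ((-2.8333)·(-2.8333) + (2.1667)·(2.1667) + (1.1667)·(1.1667) + (-1.8333)·(-1.8333) + (0.1667)·(0.1667) + (1.1667)·(1.1667)) / 5 = 18.8333/5 = 3.7667
  S[X_1,X_2] = ((-2.8333)·(2.3333) + (2.1667)·(1.3333) + (1.1667)·(1.3333) + (-1.8333)·(-1.6667) + (0.1667)·(-2.6667) + (1.1667)·(-0.6667)) / 5 = -0.3333/5 = -0.0667
  S[X_2,X_2] = ((2.3333)·(2.3333) + (1.3333)·(1.3333) + (1.3333)·(1.3333) + (-1.6667)·(-1.6667) + (-2.6667)·(-2.6667) + (-0.6667)·(-0.6667)) / 5 = 19.3333/5 = 3.8667

S is symmetric (S[j,i] = S[i,j]). Assembling:

S = [[3.7667, -0.0667],
 [-0.0667, 3.8667]]


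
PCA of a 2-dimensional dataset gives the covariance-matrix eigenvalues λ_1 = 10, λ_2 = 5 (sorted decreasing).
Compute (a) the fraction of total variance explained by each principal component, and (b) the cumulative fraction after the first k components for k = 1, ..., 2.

Step 1 — total variance = trace(Sigma) = Σ λ_i = 10 + 5 = 15.

Step 2 — fraction explained by component i = λ_i / Σ λ:
  PC1: 10/15 = 0.6667
  PC2: 5/15 = 0.3333

Step 3 — cumulative fraction after k components = (λ_1 + ... + λ_k) / Σ λ:
  k = 1: 10/15 = 0.6667
  k = 2: (10 + 5)/15 = 15/15 = 1

Summary (fraction, with percent):

explained: PC1 0.6667 (66.67%), PC2 0.3333 (33.33%);  cumulative: 0.6667, 1


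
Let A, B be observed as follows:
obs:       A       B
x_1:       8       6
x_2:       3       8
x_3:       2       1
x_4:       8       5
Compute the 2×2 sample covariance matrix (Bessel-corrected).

Step 1 — column means:
  mean(A) = (8 + 3 + 2 + 8) / 4 = 21/4 = 5.25
  mean(B) = (6 + 8 + 1 + 5) / 4 = 20/4 = 5

Step 2 — sample covariance S[i,j] = (1/(n-1)) · Σ_k (x_{k,i} - mean_i) · (x_{k,j} - mean_j), with n-1 = 3.
  S[A,A] = ((2.75)·(2.75) + (-2.25)·(-2.25) + (-3.25)·(-3.25) + (2.75)·(2.75)) / 3 = 30.75/3 = 10.25
  S[A,B] = ((2.75)·(1) + (-2.25)·(3) + (-3.25)·(-4) + (2.75)·(0)) / 3 = 9/3 = 3
  S[B,B] = ((1)·(1) + (3)·(3) + (-4)·(-4) + (0)·(0)) / 3 = 26/3 = 8.6667

S is symmetric (S[j,i] = S[i,j]). Assembling:

S = [[10.25, 3],
 [3, 8.6667]]


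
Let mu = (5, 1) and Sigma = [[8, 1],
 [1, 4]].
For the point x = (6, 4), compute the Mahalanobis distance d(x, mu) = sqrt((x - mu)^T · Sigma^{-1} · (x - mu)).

Step 1 — centre the observation: (x - mu) = (1, 3).

Step 2 — invert Sigma. det(Sigma) = 8·4 - (1)² = 31.
  Sigma^{-1} = (1/det) · [[d, -b], [-b, a]] = [[0.129, -0.0323],
 [-0.0323, 0.2581]].

Step 3 — form the quadratic (x - mu)^T · Sigma^{-1} · (x - mu):
  Sigma^{-1} · (x - mu) = (0.0323, 0.7419).
  (x - mu)^T · [Sigma^{-1} · (x - mu)] = (1)·(0.0323) + (3)·(0.7419) = 2.2581.

Step 4 — take square root: d = √(2.2581) ≈ 1.5027.

d(x, mu) = √(2.2581) ≈ 1.5027


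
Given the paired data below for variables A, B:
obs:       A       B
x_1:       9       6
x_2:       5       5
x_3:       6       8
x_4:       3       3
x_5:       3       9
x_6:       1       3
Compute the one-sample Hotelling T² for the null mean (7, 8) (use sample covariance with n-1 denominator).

Step 1 — sample mean vector:
  mean(A) = (9 + 5 + 6 + 3 + 3 + 1) / 6 = 27/6 = 4.5
  mean(B) = (6 + 5 + 8 + 3 + 9 + 3) / 6 = 34/6 = 5.6667
  x̄ = (4.5, 5.6667),  deviation x̄ - mu_0 = (4.5, 5.6667) - (7, 8) = (-2.5, -2.3333).

Step 2 — sample covariance matrix, S[i,j] = (1/(n-1)) · Σ_k (x_{k,i} - mean_i) · (x_{k,j} - mean_j), divisor n-1 = 5:
  S[A,A] = ((4.5)·(4.5) + (0.5)·(0.5) + (1.5)·(1.5) + (-1.5)·(-1.5) + (-1.5)·(-1.5) + (-3.5)·(-3.5)) / 5 = 39.5/5 = 7.9
  S[A,B] = ((4.5)·(0.3333) + (0.5)·(-0.6667) + (1.5)·(2.3333) + (-1.5)·(-2.6667) + (-1.5)·(3.3333) + (-3.5)·(-2.6667)) / 5 = 13/5 = 2.6
  S[B,B] = ((0.3333)·(0.3333) + (-0.6667)·(-0.6667) + (2.3333)·(2.3333) + (-2.6667)·(-2.6667) + (3.3333)·(3.3333) + (-2.6667)·(-2.6667)) / 5 = 31.3333/5 = 6.2667
  S = [[7.9, 2.6],
 [2.6, 6.2667]].

Step 3 — invert S. det(S) = 7.9·6.2667 - (2.6)² = 42.7467.
  S^{-1} = (1/det) · [[d, -b], [-b, a]] = [[0.1466, -0.0608],
 [-0.0608, 0.1848]].

Step 4 — quadratic form (x̄ - mu_0)^T · S^{-1} · (x̄ - mu_0):
  S^{-1} · (x̄ - mu_0) = (-0.2246, -0.2792),
  (x̄ - mu_0)^T · [...] = (-2.5)·(-0.2246) + (-2.3333)·(-0.2792) = 1.2128.

Step 5 — scale by n: T² = 6 · 1.2128 = 7.277.

T² ≈ 7.277


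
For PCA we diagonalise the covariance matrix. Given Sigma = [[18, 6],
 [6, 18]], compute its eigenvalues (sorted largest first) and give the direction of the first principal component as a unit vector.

Step 1 — characteristic polynomial of 2×2 Sigma:
  det(Sigma - λI) = λ² - trace · λ + det = 0.
  trace = 18 + 18 = 36, det = 18·18 - (6)² = 288.
Step 2 — discriminant:
  Δ = trace² - 4·det = 1296 - 1152 = 144.
Step 3 — eigenvalues:
  λ = (trace ± √Δ)/2 = (36 ± 12)/2,
  λ_1 = 24,  λ_2 = 12.

Step 4 — unit eigenvector for λ_1: solve (Sigma - λ_1 I)v = 0. First row:
  (18 - 24)·v_x + (6)·v_y = 0, i.e. (-6)·v_x + (6)·v_y = 0,
  so v ∝ (b, λ_1 - a) = (6, 6) = u.
  ||u|| = √((6)² + (6)²) = √(72) ≈ 8.4853,
  v_1 = u/||u|| ≈ (0.7071, 0.7071) (||v_1|| = 1).

λ_1 = 24,  λ_2 = 12;  v_1 ≈ (0.7071, 0.7071)


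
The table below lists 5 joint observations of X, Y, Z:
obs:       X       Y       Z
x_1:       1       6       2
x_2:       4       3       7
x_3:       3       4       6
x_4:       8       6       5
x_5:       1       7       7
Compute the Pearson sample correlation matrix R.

Step 1 — column means:
  mean(X) = (1 + 4 + 3 + 8 + 1) / 5 = 17/5 = 3.4
  mean(Y) = (6 + 3 + 4 + 6 + 7) / 5 = 26/5 = 5.2
  mean(Z) = (2 + 7 + 6 + 5 + 7) / 5 = 27/5 = 5.4

Step 2 — sample variances and covariances s[i,j] = (1/(n-1)) · Σ_k (x_{k,i} - mean_i) · (x_{k,j} - mean_j), with n-1 = 4:
  s[X,X] = ((-2.4)·(-2.4) + (0.6)·(0.6) + (-0.4)·(-0.4) + (4.6)·(4.6) + (-2.4)·(-2.4)) / 4 = 33.2/4 = 8.3
  s[X,Y] = ((-2.4)·(0.8) + (0.6)·(-2.2) + (-0.4)·(-1.2) + (4.6)·(0.8) + (-2.4)·(1.8)) / 4 = -3.4/4 = -0.85
  s[X,Z] = ((-2.4)·(-3.4) + (0.6)·(1.6) + (-0.4)·(0.6) + (4.6)·(-0.4) + (-2.4)·(1.6)) / 4 = 3.2/4 = 0.8
  s[Y,Y] = ((0.8)·(0.8) + (-2.2)·(-2.2) + (-1.2)·(-1.2) + (0.8)·(0.8) + (1.8)·(1.8)) / 4 = 10.8/4 = 2.7
  s[Y,Z] = ((0.8)·(-3.4) + (-2.2)·(1.6) + (-1.2)·(0.6) + (0.8)·(-0.4) + (1.8)·(1.6)) / 4 = -4.4/4 = -1.1
  s[Z,Z] = ((-3.4)·(-3.4) + (1.6)·(1.6) + (0.6)·(0.6) + (-0.4)·(-0.4) + (1.6)·(1.6)) / 4 = 17.2/4 = 4.3
  Sample standard deviations s_i = √(s[i,i]):
  s(X) = √(8.3) = 2.881
  s(Y) = √(2.7) = 1.6432
  s(Z) = √(4.3) = 2.0736

Step 3 — r_{ij} = s_{ij} / (s_i · s_j):
  r[X,X] = 1 (diagonal).
  r[X,Y] = -0.85 / (2.881 · 1.6432) = -0.85 / 4.7339 = -0.1796
  r[X,Z] = 0.8 / (2.881 · 2.0736) = 0.8 / 5.9741 = 0.1339
  r[Y,Y] = 1 (diagonal).
  r[Y,Z] = -1.1 / (1.6432 · 2.0736) = -1.1 / 3.4073 = -0.3228
  r[Z,Z] = 1 (diagonal).

R is symmetric with unit diagonal. Assembling:

R = [[1, -0.1796, 0.1339],
 [-0.1796, 1, -0.3228],
 [0.1339, -0.3228, 1]]


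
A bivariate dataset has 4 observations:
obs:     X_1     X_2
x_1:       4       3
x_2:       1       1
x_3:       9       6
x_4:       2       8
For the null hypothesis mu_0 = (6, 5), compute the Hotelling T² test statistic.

Step 1 — sample mean vector:
  mean(X_1) = (4 + 1 + 9 + 2) / 4 = 16/4 = 4
  mean(X_2) = (3 + 1 + 6 + 8) / 4 = 18/4 = 4.5
  x̄ = (4, 4.5),  deviation x̄ - mu_0 = (4, 4.5) - (6, 5) = (-2, -0.5).

Step 2 — sample covariance matrix, S[i,j] = (1/(n-1)) · Σ_k (x_{k,i} - mean_i) · (x_{k,j} - mean_j), divisor n-1 = 3:
  S[X_1,X_1] = ((0)·(0) + (-3)·(-3) + (5)·(5) + (-2)·(-2)) / 3 = 38/3 = 12.6667
  S[X_1,X_2] = ((0)·(-1.5) + (-3)·(-3.5) + (5)·(1.5) + (-2)·(3.5)) / 3 = 11/3 = 3.6667
  S[X_2,X_2] = ((-1.5)·(-1.5) + (-3.5)·(-3.5) + (1.5)·(1.5) + (3.5)·(3.5)) / 3 = 29/3 = 9.6667
  S = [[12.6667, 3.6667],
 [3.6667, 9.6667]].

Step 3 — invert S. det(S) = 12.6667·9.6667 - (3.6667)² = 109.
  S^{-1} = (1/det) · [[d, -b], [-b, a]] = [[0.0887, -0.0336],
 [-0.0336, 0.1162]].

Step 4 — quadratic form (x̄ - mu_0)^T · S^{-1} · (x̄ - mu_0):
  S^{-1} · (x̄ - mu_0) = (-0.1606, 0.0092),
  (x̄ - mu_0)^T · [...] = (-2)·(-0.1606) + (-0.5)·(0.0092) = 0.3165.

Step 5 — scale by n: T² = 4 · 0.3165 = 1.2661.

T² ≈ 1.2661


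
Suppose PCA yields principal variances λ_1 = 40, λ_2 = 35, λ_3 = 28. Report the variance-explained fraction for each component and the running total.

Step 1 — total variance = trace(Sigma) = Σ λ_i = 40 + 35 + 28 = 103.

Step 2 — fraction explained by component i = λ_i / Σ λ:
  PC1: 40/103 = 0.3883
  PC2: 35/103 = 0.3398
  PC3: 28/103 = 0.2718

Step 3 — cumulative fraction after k components = (λ_1 + ... + λ_k) / Σ λ:
  k = 1: 40/103 = 0.3883
  k = 2: (40 + 35)/103 = 75/103 = 0.7282
  k = 3: (40 + 35 + 28)/103 = 103/103 = 1

Summary (fraction, with percent):

explained: PC1 0.3883 (38.83%), PC2 0.3398 (33.98%), PC3 0.2718 (27.18%);  cumulative: 0.3883, 0.7282, 1


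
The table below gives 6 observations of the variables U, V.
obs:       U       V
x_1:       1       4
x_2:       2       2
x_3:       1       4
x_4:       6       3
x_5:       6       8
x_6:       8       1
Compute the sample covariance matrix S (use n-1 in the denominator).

Step 1 — column means:
  mean(U) = (1 + 2 + 1 + 6 + 6 + 8) / 6 = 24/6 = 4
  mean(V) = (4 + 2 + 4 + 3 + 8 + 1) / 6 = 22/6 = 3.6667

Step 2 — sample covariance S[i,j] = (1/(n-1)) · Σ_k (x_{k,i} - mean_i) · (x_{k,j} - mean_j), with n-1 = 5.
  S[U,U] = ((-3)·(-3) + (-2)·(-2) + (-3)·(-3) + (2)·(2) + (2)·(2) + (4)·(4)) / 5 = 46/5 = 9.2
  S[U,V] = ((-3)·(0.3333) + (-2)·(-1.6667) + (-3)·(0.3333) + (2)·(-0.6667) + (2)·(4.3333) + (4)·(-2.6667)) / 5 = -2/5 = -0.4
  S[V,V] = ((0.3333)·(0.3333) + (-1.6667)·(-1.6667) + (0.3333)·(0.3333) + (-0.6667)·(-0.6667) + (4.3333)·(4.3333) + (-2.6667)·(-2.6667)) / 5 = 29.3333/5 = 5.8667

S is symmetric (S[j,i] = S[i,j]). Assembling:

S = [[9.2, -0.4],
 [-0.4, 5.8667]]


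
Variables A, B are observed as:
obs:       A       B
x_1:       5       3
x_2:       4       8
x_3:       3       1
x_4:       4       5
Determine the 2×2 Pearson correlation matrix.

Step 1 — column means:
  mean(A) = (5 + 4 + 3 + 4) / 4 = 16/4 = 4
  mean(B) = (3 + 8 + 1 + 5) / 4 = 17/4 = 4.25

Step 2 — sample variances and covariances s[i,j] = (1/(n-1)) · Σ_k (x_{k,i} - mean_i) · (x_{k,j} - mean_j), with n-1 = 3:
  s[A,A] = ((1)·(1) + (0)·(0) + (-1)·(-1) + (0)·(0)) / 3 = 2/3 = 0.6667
  s[A,B] = ((1)·(-1.25) + (0)·(3.75) + (-1)·(-3.25) + (0)·(0.75)) / 3 = 2/3 = 0.6667
  s[B,B] = ((-1.25)·(-1.25) + (3.75)·(3.75) + (-3.25)·(-3.25) + (0.75)·(0.75)) / 3 = 26.75/3 = 8.9167
  Sample standard deviations s_i = √(s[i,i]):
  s(A) = √(0.6667) = 0.8165
  s(B) = √(8.9167) = 2.9861

Step 3 — r_{ij} = s_{ij} / (s_i · s_j):
  r[A,A] = 1 (diagonal).
  r[A,B] = 0.6667 / (0.8165 · 2.9861) = 0.6667 / 2.4381 = 0.2734
  r[B,B] = 1 (diagonal).

R is symmetric with unit diagonal. Assembling:

R = [[1, 0.2734],
 [0.2734, 1]]


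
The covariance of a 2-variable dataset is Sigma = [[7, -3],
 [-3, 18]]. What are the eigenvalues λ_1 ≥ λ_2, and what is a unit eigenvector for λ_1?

Step 1 — characteristic polynomial of 2×2 Sigma:
  det(Sigma - λI) = λ² - trace · λ + det = 0.
  trace = 7 + 18 = 25, det = 7·18 - (-3)² = 117.
Step 2 — discriminant:
  Δ = trace² - 4·det = 625 - 468 = 157.
Step 3 — eigenvalues:
  λ = (trace ± √Δ)/2 = (25 ± 12.53)/2,
  λ_1 = 18.765,  λ_2 = 6.235.

Step 4 — unit eigenvector for λ_1: solve (Sigma - λ_1 I)v = 0. First row:
  (7 - 18.765)·v_x + (-3)·v_y = 0, i.e. (-11.765)·v_x + (-3)·v_y = 0,
  so v ∝ (b, λ_1 - a) = (-3, 11.765); multiply by -1 so the first entry is positive: u = (3, -11.765).
  ||u|| = √((3)² + (-11.765)²) = √(147.4148) ≈ 12.1414,
  v_1 = u/||u|| ≈ (0.2471, -0.969) (||v_1|| = 1).

λ_1 = 18.765,  λ_2 = 6.235;  v_1 ≈ (0.2471, -0.969)


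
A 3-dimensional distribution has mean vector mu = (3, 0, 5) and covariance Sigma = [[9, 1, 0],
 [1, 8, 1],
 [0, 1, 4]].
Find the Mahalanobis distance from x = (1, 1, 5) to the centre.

Step 1 — centre the observation: (x - mu) = (-2, 1, 0).

Step 2 — invert Sigma (cofactor / det for 3×3, or solve directly):
  Sigma^{-1} = [[0.1127, -0.0145, 0.0036],
 [-0.0145, 0.1309, -0.0327],
 [0.0036, -0.0327, 0.2582]].

Step 3 — form the quadratic (x - mu)^T · Sigma^{-1} · (x - mu):
  Sigma^{-1} · (x - mu) = (-0.24, 0.16, -0.04).
  (x - mu)^T · [Sigma^{-1} · (x - mu)] = (-2)·(-0.24) + (1)·(0.16) + (0)·(-0.04) = 0.64.

Step 4 — take square root: d = √(0.64) ≈ 0.8.

d(x, mu) = √(0.64) ≈ 0.8


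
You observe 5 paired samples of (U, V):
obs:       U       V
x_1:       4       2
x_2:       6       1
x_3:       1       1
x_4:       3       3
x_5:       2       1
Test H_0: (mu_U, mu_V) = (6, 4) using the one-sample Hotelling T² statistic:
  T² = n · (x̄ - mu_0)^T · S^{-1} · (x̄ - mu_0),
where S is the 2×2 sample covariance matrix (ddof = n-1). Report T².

Step 1 — sample mean vector:
  mean(U) = (4 + 6 + 1 + 3 + 2) / 5 = 16/5 = 3.2
  mean(V) = (2 + 1 + 1 + 3 + 1) / 5 = 8/5 = 1.6
  x̄ = (3.2, 1.6),  deviation x̄ - mu_0 = (3.2, 1.6) - (6, 4) = (-2.8, -2.4).

Step 2 — sample covariance matrix, S[i,j] = (1/(n-1)) · Σ_k (x_{k,i} - mean_i) · (x_{k,j} - mean_j), divisor n-1 = 4:
  S[U,U] = ((0.8)·(0.8) + (2.8)·(2.8) + (-2.2)·(-2.2) + (-0.2)·(-0.2) + (-1.2)·(-1.2)) / 4 = 14.8/4 = 3.7
  S[U,V] = ((0.8)·(0.4) + (2.8)·(-0.6) + (-2.2)·(-0.6) + (-0.2)·(1.4) + (-1.2)·(-0.6)) / 4 = 0.4/4 = 0.1
  S[V,V] = ((0.4)·(0.4) + (-0.6)·(-0.6) + (-0.6)·(-0.6) + (1.4)·(1.4) + (-0.6)·(-0.6)) / 4 = 3.2/4 = 0.8
  S = [[3.7, 0.1],
 [0.1, 0.8]].

Step 3 — invert S. det(S) = 3.7·0.8 - (0.1)² = 2.95.
  S^{-1} = (1/det) · [[d, -b], [-b, a]] = [[0.2712, -0.0339],
 [-0.0339, 1.2542]].

Step 4 — quadratic form (x̄ - mu_0)^T · S^{-1} · (x̄ - mu_0):
  S^{-1} · (x̄ - mu_0) = (-0.678, -2.9153),
  (x̄ - mu_0)^T · [...] = (-2.8)·(-0.678) + (-2.4)·(-2.9153) = 8.8949.

Step 5 — scale by n: T² = 5 · 8.8949 = 44.4746.

T² ≈ 44.4746


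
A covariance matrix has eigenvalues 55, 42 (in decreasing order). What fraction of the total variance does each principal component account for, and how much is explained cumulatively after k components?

Step 1 — total variance = trace(Sigma) = Σ λ_i = 55 + 42 = 97.

Step 2 — fraction explained by component i = λ_i / Σ λ:
  PC1: 55/97 = 0.567
  PC2: 42/97 = 0.433

Step 3 — cumulative fraction after k components = (λ_1 + ... + λ_k) / Σ λ:
  k = 1: 55/97 = 0.567
  k = 2: (55 + 42)/97 = 97/97 = 1

Summary (fraction, with percent):

explained: PC1 0.567 (56.7%), PC2 0.433 (43.3%);  cumulative: 0.567, 1


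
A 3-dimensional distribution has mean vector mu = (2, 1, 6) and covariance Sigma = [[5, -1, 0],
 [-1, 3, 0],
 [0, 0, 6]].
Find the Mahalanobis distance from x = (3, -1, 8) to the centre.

Step 1 — centre the observation: (x - mu) = (1, -2, 2).

Step 2 — invert Sigma (cofactor / det for 3×3, or solve directly):
  Sigma^{-1} = [[0.2143, 0.0714, 0],
 [0.0714, 0.3571, 0],
 [0, 0, 0.1667]].

Step 3 — form the quadratic (x - mu)^T · Sigma^{-1} · (x - mu):
  Sigma^{-1} · (x - mu) = (0.0714, -0.6429, 0.3333).
  (x - mu)^T · [Sigma^{-1} · (x - mu)] = (1)·(0.0714) + (-2)·(-0.6429) + (2)·(0.3333) = 2.0238.

Step 4 — take square root: d = √(2.0238) ≈ 1.4226.

d(x, mu) = √(2.0238) ≈ 1.4226


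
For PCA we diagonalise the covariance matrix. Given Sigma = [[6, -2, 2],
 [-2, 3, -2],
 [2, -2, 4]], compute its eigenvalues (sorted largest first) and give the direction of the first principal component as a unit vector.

Step 1 — characteristic polynomial p(λ) = det(λI - Sigma) = λ³ - tr·λ² + c_1·λ - det, where tr = trace, c_1 = sum of the principal 2×2 minors, det = det(Sigma):
  tr = 6 + 3 + 4 = 13,
  c_1 = (6·3 - (-2)²) + (6·4 - (2)²) + (3·4 - (-2)²) = 14 + 20 + 8 = 42,
  det = 6·(3·4 - (-2)²) - (-2)·((-2)·4 - (-2)·(2)) + (2)·((-2)·(-2) - 3·(2)) = 6·(8) - (-2)·(-4) + (2)·(-2) = 36.
  So p(λ) = λ³ - 13λ² + 42λ - 36.
Step 2 — look for an integer root (rational root theorem: any rational root is an integer divisor of 36). Testing λ = 3:
  p(3) = 27 - 117 + 126 - 36 = 0  ✓
  Dividing out (λ - 3): p(λ) = (λ - 3)(λ² - 10λ + 12).
Step 3 — remaining eigenvalues from the quadratic λ² - 10λ + 12 = 0:
  Δ = 10² - 4·12 = 100 - 48 = 52,  λ = (10 ± √52)/2 = (10 ± 7.2111)/2 ≈ 8.6056 or 1.3944.
  Sorted: λ_1 = 8.6056,  λ_2 = 3,  λ_3 = 1.3944  (check: sum = 13 = tr ✓).

Step 4 — unit eigenvector for λ_1 ≈ 8.6056: v spans the null space of (Sigma - λ_1 I), whose rows are
  r_1 = (-2.6056, -2, 2),  r_2 = (-2, -5.6056, -2),  r_3 = (2, -2, -4.6056).
  v is orthogonal to every row, so take v ∝ r_1 × r_2 = ((-2)·(-2) - (2)·(-5.6056), (2)·(-2) - (-2.6056)·(-2), (-2.6056)·(-5.6056) - (-2)·(-2)) ≈ (15.2111, -9.2111, 10.6056).
  Let u = (15.2111, -9.2111, 10.6056).
  ||u|| = √((15.2111)² + (-9.2111)² + (10.6056)²) = √(428.6998) ≈ 20.7051,  v_1 = u/||u|| ≈ (0.7347, -0.4449, 0.5122) (||v_1|| = 1).

λ_1 = 8.6056,  λ_2 = 3,  λ_3 = 1.3944;  v_1 ≈ (0.7347, -0.4449, 0.5122)


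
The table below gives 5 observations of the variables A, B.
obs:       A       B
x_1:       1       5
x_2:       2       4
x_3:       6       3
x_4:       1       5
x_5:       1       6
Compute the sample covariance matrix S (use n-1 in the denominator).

Step 1 — column means:
  mean(A) = (1 + 2 + 6 + 1 + 1) / 5 = 11/5 = 2.2
  mean(B) = (5 + 4 + 3 + 5 + 6) / 5 = 23/5 = 4.6

Step 2 — sample covariance S[i,j] = (1/(n-1)) · Σ_k (x_{k,i} - mean_i) · (x_{k,j} - mean_j), with n-1 = 4.
  S[A,A] = ((-1.2)·(-1.2) + (-0.2)·(-0.2) + (3.8)·(3.8) + (-1.2)·(-1.2) + (-1.2)·(-1.2)) / 4 = 18.8/4 = 4.7
  S[A,B] = ((-1.2)·(0.4) + (-0.2)·(-0.6) + (3.8)·(-1.6) + (-1.2)·(0.4) + (-1.2)·(1.4)) / 4 = -8.6/4 = -2.15
  S[B,B] = ((0.4)·(0.4) + (-0.6)·(-0.6) + (-1.6)·(-1.6) + (0.4)·(0.4) + (1.4)·(1.4)) / 4 = 5.2/4 = 1.3

S is symmetric (S[j,i] = S[i,j]). Assembling:

S = [[4.7, -2.15],
 [-2.15, 1.3]]


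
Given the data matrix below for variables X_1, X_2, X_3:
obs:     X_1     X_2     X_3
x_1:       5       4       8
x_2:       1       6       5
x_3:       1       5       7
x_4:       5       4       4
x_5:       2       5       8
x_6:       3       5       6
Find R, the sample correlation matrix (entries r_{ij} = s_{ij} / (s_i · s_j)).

Step 1 — column means:
  mean(X_1) = (5 + 1 + 1 + 5 + 2 + 3) / 6 = 17/6 = 2.8333
  mean(X_2) = (4 + 6 + 5 + 4 + 5 + 5) / 6 = 29/6 = 4.8333
  mean(X_3) = (8 + 5 + 7 + 4 + 8 + 6) / 6 = 38/6 = 6.3333

Step 2 — sample variances and covariances s[i,j] = (1/(n-1)) · Σ_k (x_{k,i} - mean_i) · (x_{k,j} - mean_j), with n-1 = 5:
  s[X_1,X_1] = ((2.1667)·(2.1667) + (-1.8333)·(-1.8333) + (-1.8333)·(-1.8333) + (2.1667)·(2.1667) + (-0.8333)·(-0.8333) + (0.1667)·(0.1667)) / 5 = 16.8333/5 = 3.3667
  s[X_1,X_2] = ((2.1667)·(-0.8333) + (-1.8333)·(1.1667) + (-1.8333)·(0.1667) + (2.1667)·(-0.8333) + (-0.8333)·(0.1667) + (0.1667)·(0.1667)) / 5 = -6.1667/5 = -1.2333
  s[X_1,X_3] = ((2.1667)·(1.6667) + (-1.8333)·(-1.3333) + (-1.8333)·(0.6667) + (2.1667)·(-2.3333) + (-0.8333)·(1.6667) + (0.1667)·(-0.3333)) / 5 = -1.6667/5 = -0.3333
  s[X_2,X_2] = ((-0.8333)·(-0.8333) + (1.1667)·(1.1667) + (0.1667)·(0.1667) + (-0.8333)·(-0.8333) + (0.1667)·(0.1667) + (0.1667)·(0.1667)) / 5 = 2.8333/5 = 0.5667
  s[X_2,X_3] = ((-0.8333)·(1.6667) + (1.1667)·(-1.3333) + (0.1667)·(0.6667) + (-0.8333)·(-2.3333) + (0.1667)·(1.6667) + (0.1667)·(-0.3333)) / 5 = -0.6667/5 = -0.1333
  s[X_3,X_3] = ((1.6667)·(1.6667) + (-1.3333)·(-1.3333) + (0.6667)·(0.6667) + (-2.3333)·(-2.3333) + (1.6667)·(1.6667) + (-0.3333)·(-0.3333)) / 5 = 13.3333/5 = 2.6667
  Sample standard deviations s_i = √(s[i,i]):
  s(X_1) = √(3.3667) = 1.8348
  s(X_2) = √(0.5667) = 0.7528
  s(X_3) = √(2.6667) = 1.633

Step 3 — r_{ij} = s_{ij} / (s_i · s_j):
  r[X_1,X_1] = 1 (diagonal).
  r[X_1,X_2] = -1.2333 / (1.8348 · 0.7528) = -1.2333 / 1.3812 = -0.8929
  r[X_1,X_3] = -0.3333 / (1.8348 · 1.633) = -0.3333 / 2.9963 = -0.1112
  r[X_2,X_2] = 1 (diagonal).
  r[X_2,X_3] = -0.1333 / (0.7528 · 1.633) = -0.1333 / 1.2293 = -0.1085
  r[X_3,X_3] = 1 (diagonal).

R is symmetric with unit diagonal. Assembling:

R = [[1, -0.8929, -0.1112],
 [-0.8929, 1, -0.1085],
 [-0.1112, -0.1085, 1]]


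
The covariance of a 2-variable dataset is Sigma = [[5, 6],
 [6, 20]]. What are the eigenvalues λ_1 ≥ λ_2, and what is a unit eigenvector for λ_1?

Step 1 — characteristic polynomial of 2×2 Sigma:
  det(Sigma - λI) = λ² - trace · λ + det = 0.
  trace = 5 + 20 = 25, det = 5·20 - (6)² = 64.
Step 2 — discriminant:
  Δ = trace² - 4·det = 625 - 256 = 369.
Step 3 — eigenvalues:
  λ = (trace ± √Δ)/2 = (25 ± 19.2094)/2,
  λ_1 = 22.1047,  λ_2 = 2.8953.

Step 4 — unit eigenvector for λ_1: solve (Sigma - λ_1 I)v = 0. First row:
  (5 - 22.1047)·v_x + (6)·v_y = 0, i.e. (-17.1047)·v_x + (6)·v_y = 0,
  so v ∝ (b, λ_1 - a) = (6, 17.1047) = u.
  ||u|| = √((6)² + (17.1047)²) = √(328.5703) ≈ 18.1265,
  v_1 = u/||u|| ≈ (0.331, 0.9436) (||v_1|| = 1).

λ_1 = 22.1047,  λ_2 = 2.8953;  v_1 ≈ (0.331, 0.9436)
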